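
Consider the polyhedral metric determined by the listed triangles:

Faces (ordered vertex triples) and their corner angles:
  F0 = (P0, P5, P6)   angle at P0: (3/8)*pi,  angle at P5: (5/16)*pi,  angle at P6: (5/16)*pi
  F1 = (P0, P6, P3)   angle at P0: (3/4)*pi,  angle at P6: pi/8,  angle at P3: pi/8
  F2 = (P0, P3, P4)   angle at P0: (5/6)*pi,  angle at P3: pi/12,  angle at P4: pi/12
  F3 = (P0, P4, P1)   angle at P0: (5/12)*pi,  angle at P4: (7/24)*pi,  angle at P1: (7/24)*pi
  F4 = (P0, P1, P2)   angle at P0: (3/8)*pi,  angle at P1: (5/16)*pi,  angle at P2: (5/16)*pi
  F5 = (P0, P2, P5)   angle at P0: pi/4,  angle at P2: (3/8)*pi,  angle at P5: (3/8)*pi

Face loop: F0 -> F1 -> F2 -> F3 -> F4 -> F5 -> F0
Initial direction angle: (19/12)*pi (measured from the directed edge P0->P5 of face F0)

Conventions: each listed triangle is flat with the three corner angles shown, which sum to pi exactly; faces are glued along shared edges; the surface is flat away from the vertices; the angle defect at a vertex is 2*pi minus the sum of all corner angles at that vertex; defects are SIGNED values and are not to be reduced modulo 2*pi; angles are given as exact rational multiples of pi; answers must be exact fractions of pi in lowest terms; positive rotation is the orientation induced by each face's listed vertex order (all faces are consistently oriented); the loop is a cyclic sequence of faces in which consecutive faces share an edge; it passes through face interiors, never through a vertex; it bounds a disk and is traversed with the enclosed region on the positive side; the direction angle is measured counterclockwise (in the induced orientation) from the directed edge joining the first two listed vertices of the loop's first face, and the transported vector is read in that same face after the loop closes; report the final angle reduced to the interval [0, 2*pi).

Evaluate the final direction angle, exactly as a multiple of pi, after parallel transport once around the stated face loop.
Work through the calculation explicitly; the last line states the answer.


enclosed vertex P0: corner angles sum to 3*pi, defect = 2*pi - 3*pi = -pi
final direction = starting direction + enclosed defect total, reduced mod 2*pi (induced orientation)
final angle = (19/12)*pi - pi = (7/12)*pi (mod 2*pi)

Answer: final direction angle = (7/12)*pi


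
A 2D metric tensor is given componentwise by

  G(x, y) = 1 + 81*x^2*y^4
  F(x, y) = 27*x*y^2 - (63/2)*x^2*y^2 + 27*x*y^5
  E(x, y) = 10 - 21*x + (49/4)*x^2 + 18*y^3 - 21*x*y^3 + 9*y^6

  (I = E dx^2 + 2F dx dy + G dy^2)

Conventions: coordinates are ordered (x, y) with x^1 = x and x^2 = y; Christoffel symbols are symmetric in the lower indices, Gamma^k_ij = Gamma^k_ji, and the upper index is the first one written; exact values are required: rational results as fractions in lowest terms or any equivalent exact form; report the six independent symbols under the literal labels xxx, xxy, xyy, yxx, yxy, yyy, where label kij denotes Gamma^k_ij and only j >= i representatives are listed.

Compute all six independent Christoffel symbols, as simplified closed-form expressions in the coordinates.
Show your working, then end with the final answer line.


E = 10 - 21*x + (49/4)*x^2 + 18*y^3 - 21*x*y^3 + 9*y^6; F = 27*x*y^2 - (63/2)*x^2*y^2 + 27*x*y^5; G = 1 + 81*x^2*y^4
Gamma^k_ij = (1/2) g^{kl} (d_i g_jl + d_j g_il - d_l g_ij), with g^inv = (1/(EG-F^2)) [[G, -F], [-F, E]]
first partials: E_x = -21 + (49/2)*x - 21*y^3, E_y = 54*y^2 - 63*x*y^2 + 54*y^5, F_x = 27*y^2 - 63*x*y^2 + 27*y^5, F_y = 54*x*y - 63*x^2*y + 135*x*y^4, G_x = 162*x*y^4, G_y = 324*x^2*y^3
D = EG - F^2 = 10 - 21*x + (49/4)*x^2 + 18*y^3 - 21*x*y^3 + 9*y^6 + 81*x^2*y^4
expanded: Gamma^x_xx = (G E_x - 2F F_x + F E_y)/(2D), Gamma^x_xy = (G E_y - F G_x)/(2D), Gamma^x_yy = (2G F_y - G G_x - F G_y)/(2D), Gamma^y_xx = (2E F_x - E E_y - F E_x)/(2D), Gamma^y_xy = (E G_x - F E_y)/(2D), Gamma^y_yy = (E G_y - 2F F_y + F G_x)/(2D); substitute and cancel common factors

Answer: Gamma_xxx = (49*x - 42*y^3 - 42)/(324*x^2*y^4 + 49*x^2 - 84*x*y^3 - 84*x + 36*y^6 + 72*y^3 + 40), Gamma_xxy = (-126*x*y^2 + 108*y^5 + 108*y^2)/(324*x^2*y^4 + 49*x^2 - 84*x*y^3 - 84*x + 36*y^6 + 72*y^3 + 40), Gamma_xyy = (-252*x^2*y + 216*x*y^4 + 216*x*y)/(324*x^2*y^4 + 49*x^2 - 84*x*y^3 - 84*x + 36*y^6 + 72*y^3 + 40), Gamma_yxx = -126*x*y^2/(324*x^2*y^4 + 49*x^2 - 84*x*y^3 - 84*x + 36*y^6 + 72*y^3 + 40), Gamma_yxy = 324*x*y^4/(324*x^2*y^4 + 49*x^2 - 84*x*y^3 - 84*x + 36*y^6 + 72*y^3 + 40), Gamma_yyy = 648*x^2*y^3/(324*x^2*y^4 + 49*x^2 - 84*x*y^3 - 84*x + 36*y^6 + 72*y^3 + 40)


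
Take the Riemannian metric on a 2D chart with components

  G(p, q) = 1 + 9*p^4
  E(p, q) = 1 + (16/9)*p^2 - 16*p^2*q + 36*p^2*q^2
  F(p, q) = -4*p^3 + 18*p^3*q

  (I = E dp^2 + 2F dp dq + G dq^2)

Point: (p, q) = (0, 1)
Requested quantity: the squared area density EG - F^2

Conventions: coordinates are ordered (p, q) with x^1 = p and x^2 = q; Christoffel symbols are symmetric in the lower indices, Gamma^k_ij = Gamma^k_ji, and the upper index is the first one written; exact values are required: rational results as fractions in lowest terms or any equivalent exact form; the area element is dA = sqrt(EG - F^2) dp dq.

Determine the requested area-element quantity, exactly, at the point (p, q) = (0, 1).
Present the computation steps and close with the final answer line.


E = 1, F = 0, G = 1; EG - F^2 = 1

Answer: EG - F^2 = 1


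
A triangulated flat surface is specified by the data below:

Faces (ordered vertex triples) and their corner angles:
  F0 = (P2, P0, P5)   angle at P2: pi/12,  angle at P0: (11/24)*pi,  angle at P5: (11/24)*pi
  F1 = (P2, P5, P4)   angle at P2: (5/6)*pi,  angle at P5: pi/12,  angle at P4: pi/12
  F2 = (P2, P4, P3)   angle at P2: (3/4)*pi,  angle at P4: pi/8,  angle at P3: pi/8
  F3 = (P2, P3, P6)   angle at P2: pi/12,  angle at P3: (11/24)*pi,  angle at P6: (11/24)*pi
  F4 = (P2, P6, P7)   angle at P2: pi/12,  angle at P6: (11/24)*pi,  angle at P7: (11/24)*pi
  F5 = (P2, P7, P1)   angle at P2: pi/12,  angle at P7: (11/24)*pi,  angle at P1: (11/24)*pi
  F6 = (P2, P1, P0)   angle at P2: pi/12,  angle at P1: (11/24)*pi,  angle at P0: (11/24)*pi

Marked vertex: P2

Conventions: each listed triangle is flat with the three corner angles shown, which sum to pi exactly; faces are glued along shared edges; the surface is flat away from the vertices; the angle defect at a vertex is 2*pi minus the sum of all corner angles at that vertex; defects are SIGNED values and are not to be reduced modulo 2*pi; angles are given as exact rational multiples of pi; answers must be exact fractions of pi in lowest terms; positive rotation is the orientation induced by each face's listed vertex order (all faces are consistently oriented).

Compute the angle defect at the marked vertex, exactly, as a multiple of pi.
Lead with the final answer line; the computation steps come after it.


Answer: defect(P2) = 0

Sum of corner angles at P2: 2*pi
defect = 2*pi - 2*pi


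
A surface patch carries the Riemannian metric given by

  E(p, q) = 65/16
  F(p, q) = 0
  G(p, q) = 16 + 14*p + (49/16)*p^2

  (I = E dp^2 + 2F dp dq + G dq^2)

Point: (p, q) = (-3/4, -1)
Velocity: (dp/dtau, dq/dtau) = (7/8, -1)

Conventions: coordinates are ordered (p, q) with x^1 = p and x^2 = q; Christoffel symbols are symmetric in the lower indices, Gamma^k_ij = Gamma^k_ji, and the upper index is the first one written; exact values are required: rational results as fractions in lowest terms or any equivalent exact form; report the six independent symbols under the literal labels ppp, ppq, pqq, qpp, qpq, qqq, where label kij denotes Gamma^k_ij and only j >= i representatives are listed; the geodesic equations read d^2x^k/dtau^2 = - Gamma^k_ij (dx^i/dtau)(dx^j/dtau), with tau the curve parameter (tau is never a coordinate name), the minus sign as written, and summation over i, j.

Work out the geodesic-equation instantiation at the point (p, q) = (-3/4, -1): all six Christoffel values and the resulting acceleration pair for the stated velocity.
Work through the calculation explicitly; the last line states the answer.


E = 65/16, F = 0, G = 1849/256 at the point
E_p = 0, E_q = 0, F_p = 0, F_q = 0, G_p = 301/32, G_q = 0
EG - F^2 = 120185/4096;  g^inv = (4096/120185) * [[1849/256, 0], [0, 65/16]]
first-kind symbols [ij,l] = (1/2)(d_i g_jl + d_j g_il - d_l g_ij): [pp,p] = E_p/2 = 0, [pp,q] = F_p - E_q/2 = 0, [pq,p] = E_q/2 = 0, [pq,q] = G_p/2 = 301/64, [qq,p] = F_q - G_p/2 = -301/64, [qq,q] = G_q/2 = 0
Gamma^p_ij = (G*[ij,p] - F*[ij,q])/(EG - F^2), Gamma^q_ij = (E*[ij,q] - F*[ij,p])/(EG - F^2)
Gamma_ppp = 0, Gamma_ppq = 0, Gamma_pqq = -301/260, Gamma_qpp = 0, Gamma_qpq = 28/43, Gamma_qqq = 0
d^2p/dtau^2 = -(Gamma_ppp*(7/8)^2 + 2*Gamma_ppq*(7/8)*(-1) + Gamma_pqq*(-1)^2) = 301/260
d^2q/dtau^2 = -(Gamma_qpp*(7/8)^2 + 2*Gamma_qpq*(7/8)*(-1) + Gamma_qqq*(-1)^2) = 49/43

Answer: Gamma_ppp = 0, Gamma_ppq = 0, Gamma_pqq = -301/260, Gamma_qpp = 0, Gamma_qpq = 28/43, Gamma_qqq = 0; accelerations (d^2p/dtau^2, d^2q/dtau^2) = (301/260, 49/43)


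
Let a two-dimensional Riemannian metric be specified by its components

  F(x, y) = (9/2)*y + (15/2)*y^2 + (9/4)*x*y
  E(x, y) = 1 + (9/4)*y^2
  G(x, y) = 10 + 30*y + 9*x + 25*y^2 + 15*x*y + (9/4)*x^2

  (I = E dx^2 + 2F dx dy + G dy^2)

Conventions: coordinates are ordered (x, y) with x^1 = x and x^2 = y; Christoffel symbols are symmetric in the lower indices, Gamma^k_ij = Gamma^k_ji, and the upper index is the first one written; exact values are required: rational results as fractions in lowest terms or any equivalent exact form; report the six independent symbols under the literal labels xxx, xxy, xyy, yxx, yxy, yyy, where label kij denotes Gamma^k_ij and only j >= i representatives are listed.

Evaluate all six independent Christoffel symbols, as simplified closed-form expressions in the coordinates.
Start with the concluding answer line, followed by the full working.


Answer: Gamma_xxx = 0, Gamma_xxy = 9*y/(9*x^2 + 60*x*y + 36*x + 109*y^2 + 120*y + 40), Gamma_xyy = 30*y/(9*x^2 + 60*x*y + 36*x + 109*y^2 + 120*y + 40), Gamma_yxx = 0, Gamma_yxy = (9*x + 30*y + 18)/(9*x^2 + 60*x*y + 36*x + 109*y^2 + 120*y + 40), Gamma_yyy = (30*x + 100*y + 60)/(9*x^2 + 60*x*y + 36*x + 109*y^2 + 120*y + 40)

E = 1 + (9/4)*y^2; F = (9/2)*y + (15/2)*y^2 + (9/4)*x*y; G = 10 + 30*y + 9*x + 25*y^2 + 15*x*y + (9/4)*x^2
Gamma^k_ij = (1/2) g^{kl} (d_i g_jl + d_j g_il - d_l g_ij), with g^inv = (1/(EG-F^2)) [[G, -F], [-F, E]]
first partials: E_x = 0, E_y = (9/2)*y, F_x = (9/4)*y, F_y = 9/2 + 15*y + (9/4)*x, G_x = 9 + 15*y + (9/2)*x, G_y = 30 + 50*y + 15*x
D = EG - F^2 = 10 + 30*y + 9*x + (109/4)*y^2 + 15*x*y + (9/4)*x^2
expanded: Gamma^x_xx = (G E_x - 2F F_x + F E_y)/(2D), Gamma^x_xy = (G E_y - F G_x)/(2D), Gamma^x_yy = (2G F_y - G G_x - F G_y)/(2D), Gamma^y_xx = (2E F_x - E E_y - F E_x)/(2D), Gamma^y_xy = (E G_x - F E_y)/(2D), Gamma^y_yy = (E G_y - 2F F_y + F G_x)/(2D); substitute and cancel common factors


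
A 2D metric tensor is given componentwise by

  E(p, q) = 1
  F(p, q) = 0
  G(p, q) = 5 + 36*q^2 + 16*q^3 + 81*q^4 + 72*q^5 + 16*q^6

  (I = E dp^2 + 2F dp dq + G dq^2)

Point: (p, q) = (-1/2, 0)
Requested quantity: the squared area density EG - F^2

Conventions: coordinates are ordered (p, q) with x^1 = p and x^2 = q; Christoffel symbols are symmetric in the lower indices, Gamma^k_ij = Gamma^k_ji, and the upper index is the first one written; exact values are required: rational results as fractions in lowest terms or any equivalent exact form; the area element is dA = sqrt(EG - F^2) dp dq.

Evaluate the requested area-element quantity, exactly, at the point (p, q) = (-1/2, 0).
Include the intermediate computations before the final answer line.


E = 1, F = 0, G = 5; EG - F^2 = 5

Answer: EG - F^2 = 5


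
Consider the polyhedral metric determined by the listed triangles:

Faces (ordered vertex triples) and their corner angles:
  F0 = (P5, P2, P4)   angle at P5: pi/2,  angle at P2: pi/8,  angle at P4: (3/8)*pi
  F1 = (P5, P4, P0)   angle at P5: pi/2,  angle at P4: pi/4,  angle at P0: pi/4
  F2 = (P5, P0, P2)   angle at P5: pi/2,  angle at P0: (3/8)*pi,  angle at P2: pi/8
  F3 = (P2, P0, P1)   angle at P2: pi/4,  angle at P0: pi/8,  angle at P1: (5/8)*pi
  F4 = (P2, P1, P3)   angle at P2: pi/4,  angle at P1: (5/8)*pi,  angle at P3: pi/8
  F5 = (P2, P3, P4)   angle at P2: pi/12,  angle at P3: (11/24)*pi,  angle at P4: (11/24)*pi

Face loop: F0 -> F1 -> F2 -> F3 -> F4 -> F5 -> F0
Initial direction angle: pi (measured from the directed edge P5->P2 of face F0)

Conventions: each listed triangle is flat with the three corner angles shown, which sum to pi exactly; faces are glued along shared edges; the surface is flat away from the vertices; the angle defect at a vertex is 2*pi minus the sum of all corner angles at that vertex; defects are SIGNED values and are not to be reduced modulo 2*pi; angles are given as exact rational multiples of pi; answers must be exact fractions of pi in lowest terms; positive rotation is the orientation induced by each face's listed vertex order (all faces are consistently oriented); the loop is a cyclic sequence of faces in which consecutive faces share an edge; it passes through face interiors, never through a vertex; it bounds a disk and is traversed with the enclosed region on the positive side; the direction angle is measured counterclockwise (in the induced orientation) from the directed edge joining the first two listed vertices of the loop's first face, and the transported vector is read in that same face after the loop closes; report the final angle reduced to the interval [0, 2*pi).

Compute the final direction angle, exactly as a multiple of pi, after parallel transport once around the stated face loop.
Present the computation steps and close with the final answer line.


enclosed vertex P2: corner angles sum to (5/6)*pi, defect = 2*pi - (5/6)*pi = (7/6)*pi
enclosed vertex P5: corner angles sum to (3/2)*pi, defect = 2*pi - (3/2)*pi = pi/2
by Gauss-Bonnet the loop rotates the vector by the enclosed defect sum (positive orientation, mod 2*pi)
final angle = pi + (5/3)*pi = (2/3)*pi (mod 2*pi)

Answer: final direction angle = (2/3)*pi


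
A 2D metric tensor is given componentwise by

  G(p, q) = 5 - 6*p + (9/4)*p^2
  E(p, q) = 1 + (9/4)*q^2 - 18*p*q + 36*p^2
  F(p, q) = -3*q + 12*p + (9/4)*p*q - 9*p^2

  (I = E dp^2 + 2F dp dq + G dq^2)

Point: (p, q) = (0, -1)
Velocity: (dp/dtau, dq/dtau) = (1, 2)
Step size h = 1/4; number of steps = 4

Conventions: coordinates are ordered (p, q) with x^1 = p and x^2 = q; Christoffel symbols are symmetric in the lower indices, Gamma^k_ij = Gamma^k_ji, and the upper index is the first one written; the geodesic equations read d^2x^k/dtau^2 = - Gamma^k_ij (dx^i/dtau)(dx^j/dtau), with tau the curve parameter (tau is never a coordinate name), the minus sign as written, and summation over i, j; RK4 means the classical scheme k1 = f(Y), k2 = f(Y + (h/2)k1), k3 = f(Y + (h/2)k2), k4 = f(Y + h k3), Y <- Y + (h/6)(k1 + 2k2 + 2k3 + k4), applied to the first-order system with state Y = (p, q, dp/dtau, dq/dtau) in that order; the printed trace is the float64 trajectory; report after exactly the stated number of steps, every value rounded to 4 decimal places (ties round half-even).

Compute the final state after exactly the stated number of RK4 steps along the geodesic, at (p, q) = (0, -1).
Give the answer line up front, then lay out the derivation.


Answer: p = 1.0000, q = 1.0000, dp/dtau = 1.0000, dq/dtau = 2.0000

f(Y) = (dp/dtau, dq/dtau, -Gamma^p_ij Y'^i Y'^j, -Gamma^q_ij Y'^i Y'^j) with the Gammas evaluated at the stage position; h = 0.250000; intermediate values shown to 6 dp
step 0: p = 0.0000, q = -1.0000, dp/dtau = 1.0000, dq/dtau = 2.0000
step 1:
  k1: at (p, q) = (0.000000, -1.000000), (dp/dtau, dq/dtau) = (1.000000, 2.000000); Gamma_ppp = 1.241379, Gamma_ppq = -0.310345, Gamma_pqq = 0.000000, Gamma_qpp = 1.655172, Gamma_qpq = -0.413793, Gamma_qqq = 0.000000; k1 = (1.000000, 2.000000, 0.000000, 0.000000)
  k2: at (p, q) = (0.125000, -0.750000), (dp/dtau, dq/dtau) = (1.000000, 2.000000); Gamma_ppp = 1.442163, Gamma_ppq = -0.360541, Gamma_pqq = 0.000000, Gamma_qpp = 1.394091, Gamma_qpq = -0.348523, Gamma_qqq = 0.000000; k2 = (1.000000, 2.000000, 0.000000, 0.000000)
  k3: at (p, q) = (0.125000, -0.750000), (dp/dtau, dq/dtau) = (1.000000, 2.000000); Gamma_ppp = 1.442163, Gamma_ppq = -0.360541, Gamma_pqq = 0.000000, Gamma_qpp = 1.394091, Gamma_qpq = -0.348523, Gamma_qqq = 0.000000; k3 = (1.000000, 2.000000, 0.000000, 0.000000)
  k4: at (p, q) = (0.250000, -0.500000), (dp/dtau, dq/dtau) = (1.000000, 2.000000); Gamma_ppp = 1.551167, Gamma_ppq = -0.387792, Gamma_pqq = 0.000000, Gamma_qpp = 1.120287, Gamma_qpq = -0.280072, Gamma_qqq = 0.000000; k4 = (1.000000, 2.000000, 0.000000, 0.000000)
  Y <- Y + (h/6)(k1 + 2k2 + 2k3 + k4): p = 0.2500, q = -0.5000, dp/dtau = 1.0000, dq/dtau = 2.0000
step 2:
  k1: at (p, q) = (0.250000, -0.500000), (dp/dtau, dq/dtau) = (1.000000, 2.000000); Gamma_ppp = 1.551167, Gamma_ppq = -0.387792, Gamma_pqq = 0.000000, Gamma_qpp = 1.120287, Gamma_qpq = -0.280072, Gamma_qqq = 0.000000; k1 = (1.000000, 2.000000, 0.000000, 0.000000)
  k2: at (p, q) = (0.375000, -0.250000), (dp/dtau, dq/dtau) = (1.000000, 2.000000); Gamma_ppp = 1.581797, Gamma_ppq = -0.395449, Gamma_pqq = 0.000000, Gamma_qpp = 0.866222, Gamma_qpq = -0.216556, Gamma_qqq = 0.000000; k2 = (1.000000, 2.000000, 0.000000, 0.000000)
  k3: at (p, q) = (0.375000, -0.250000), (dp/dtau, dq/dtau) = (1.000000, 2.000000); Gamma_ppp = 1.581797, Gamma_ppq = -0.395449, Gamma_pqq = 0.000000, Gamma_qpp = 0.866222, Gamma_qpq = -0.216556, Gamma_qqq = 0.000000; k3 = (1.000000, 2.000000, 0.000000, 0.000000)
  k4: at (p, q) = (0.500000, 0.000000), (dp/dtau, dq/dtau) = (1.000000, 2.000000); Gamma_ppp = 1.556757, Gamma_ppq = -0.389189, Gamma_pqq = 0.000000, Gamma_qpp = 0.648649, Gamma_qpq = -0.162162, Gamma_qqq = 0.000000; k4 = (1.000000, 2.000000, 0.000000, 0.000000)
  Y <- Y + (h/6)(k1 + 2k2 + 2k3 + k4): p = 0.5000, q = 0.0000, dp/dtau = 1.0000, dq/dtau = 2.0000
step 3:
  k1: at (p, q) = (0.500000, 0.000000), (dp/dtau, dq/dtau) = (1.000000, 2.000000); Gamma_ppp = 1.556757, Gamma_ppq = -0.389189, Gamma_pqq = 0.000000, Gamma_qpp = 0.648649, Gamma_qpq = -0.162162, Gamma_qqq = 0.000000; k1 = (1.000000, 2.000000, 0.000000, 0.000000)
  k2: at (p, q) = (0.625000, 0.250000), (dp/dtau, dq/dtau) = (1.000000, 2.000000); Gamma_ppp = 1.497833, Gamma_ppq = -0.374458, Gamma_pqq = 0.000000, Gamma_qpp = 0.471540, Gamma_qpq = -0.117885, Gamma_qqq = 0.000000; k2 = (1.000000, 2.000000, 0.000000, 0.000000)
  k3: at (p, q) = (0.625000, 0.250000), (dp/dtau, dq/dtau) = (1.000000, 2.000000); Gamma_ppp = 1.497833, Gamma_ppq = -0.374458, Gamma_pqq = 0.000000, Gamma_qpp = 0.471540, Gamma_qpq = -0.117885, Gamma_qqq = 0.000000; k3 = (1.000000, 2.000000, 0.000000, 0.000000)
  k4: at (p, q) = (0.750000, 0.500000), (dp/dtau, dq/dtau) = (1.000000, 2.000000); Gamma_ppp = 1.421520, Gamma_ppq = -0.355380, Gamma_pqq = 0.000000, Gamma_qpp = 0.331688, Gamma_qpq = -0.082922, Gamma_qqq = 0.000000; k4 = (1.000000, 2.000000, 0.000000, 0.000000)
  Y <- Y + (h/6)(k1 + 2k2 + 2k3 + k4): p = 0.7500, q = 0.5000, dp/dtau = 1.0000, dq/dtau = 2.0000
step 4:
  k1: at (p, q) = (0.750000, 0.500000), (dp/dtau, dq/dtau) = (1.000000, 2.000000); Gamma_ppp = 1.421520, Gamma_ppq = -0.355380, Gamma_pqq = 0.000000, Gamma_qpp = 0.331688, Gamma_qpq = -0.082922, Gamma_qqq = 0.000000; k1 = (1.000000, 2.000000, 0.000000, 0.000000)
  k2: at (p, q) = (0.875000, 0.750000), (dp/dtau, dq/dtau) = (1.000000, 2.000000); Gamma_ppp = 1.338686, Gamma_ppq = -0.334671, Gamma_pqq = 0.000000, Gamma_qpp = 0.223114, Gamma_qpq = -0.055779, Gamma_qqq = 0.000000; k2 = (1.000000, 2.000000, 0.000000, 0.000000)
  k3: at (p, q) = (0.875000, 0.750000), (dp/dtau, dq/dtau) = (1.000000, 2.000000); Gamma_ppp = 1.338686, Gamma_ppq = -0.334671, Gamma_pqq = 0.000000, Gamma_qpp = 0.223114, Gamma_qpq = -0.055779, Gamma_qqq = 0.000000; k3 = (1.000000, 2.000000, 0.000000, 0.000000)
  k4: at (p, q) = (1.000000, 1.000000), (dp/dtau, dq/dtau) = (1.000000, 2.000000); Gamma_ppp = 1.255814, Gamma_ppq = -0.313953, Gamma_pqq = 0.000000, Gamma_qpp = 0.139535, Gamma_qpq = -0.034884, Gamma_qqq = 0.000000; k4 = (1.000000, 2.000000, 0.000000, 0.000000)
  Y <- Y + (h/6)(k1 + 2k2 + 2k3 + k4): p = 1.0000, q = 1.0000, dp/dtau = 1.0000, dq/dtau = 2.0000


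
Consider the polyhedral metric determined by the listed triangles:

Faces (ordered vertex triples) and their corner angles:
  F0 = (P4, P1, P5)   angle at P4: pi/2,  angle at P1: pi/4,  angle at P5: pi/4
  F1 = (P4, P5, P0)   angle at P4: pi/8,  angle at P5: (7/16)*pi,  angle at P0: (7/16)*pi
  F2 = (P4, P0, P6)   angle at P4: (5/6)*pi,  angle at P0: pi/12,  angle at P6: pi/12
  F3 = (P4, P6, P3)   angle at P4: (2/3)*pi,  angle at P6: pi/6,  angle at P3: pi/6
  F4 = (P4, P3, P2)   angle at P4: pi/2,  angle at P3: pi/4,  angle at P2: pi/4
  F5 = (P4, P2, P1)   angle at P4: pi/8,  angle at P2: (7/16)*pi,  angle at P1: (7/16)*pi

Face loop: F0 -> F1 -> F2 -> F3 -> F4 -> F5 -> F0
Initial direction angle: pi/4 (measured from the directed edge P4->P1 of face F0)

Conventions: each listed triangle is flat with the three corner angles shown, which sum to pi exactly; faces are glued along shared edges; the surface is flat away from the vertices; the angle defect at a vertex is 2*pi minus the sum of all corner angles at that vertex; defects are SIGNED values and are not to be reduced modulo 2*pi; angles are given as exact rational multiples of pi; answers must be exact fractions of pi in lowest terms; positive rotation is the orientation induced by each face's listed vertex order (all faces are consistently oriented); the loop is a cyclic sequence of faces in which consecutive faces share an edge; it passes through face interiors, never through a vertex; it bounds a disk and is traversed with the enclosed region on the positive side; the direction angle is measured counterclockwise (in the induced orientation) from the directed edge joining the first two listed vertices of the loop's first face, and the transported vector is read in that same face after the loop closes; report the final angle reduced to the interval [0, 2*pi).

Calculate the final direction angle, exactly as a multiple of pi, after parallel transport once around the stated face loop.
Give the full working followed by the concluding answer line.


enclosed vertex P4: corner angles sum to (11/4)*pi, defect = 2*pi - (11/4)*pi = (-3/4)*pi
the rotation equals the total enclosed defect, so the final angle is initial + defects (mod 2*pi)
final angle = pi/4 - (3/4)*pi = (3/2)*pi (mod 2*pi)

Answer: final direction angle = (3/2)*pi


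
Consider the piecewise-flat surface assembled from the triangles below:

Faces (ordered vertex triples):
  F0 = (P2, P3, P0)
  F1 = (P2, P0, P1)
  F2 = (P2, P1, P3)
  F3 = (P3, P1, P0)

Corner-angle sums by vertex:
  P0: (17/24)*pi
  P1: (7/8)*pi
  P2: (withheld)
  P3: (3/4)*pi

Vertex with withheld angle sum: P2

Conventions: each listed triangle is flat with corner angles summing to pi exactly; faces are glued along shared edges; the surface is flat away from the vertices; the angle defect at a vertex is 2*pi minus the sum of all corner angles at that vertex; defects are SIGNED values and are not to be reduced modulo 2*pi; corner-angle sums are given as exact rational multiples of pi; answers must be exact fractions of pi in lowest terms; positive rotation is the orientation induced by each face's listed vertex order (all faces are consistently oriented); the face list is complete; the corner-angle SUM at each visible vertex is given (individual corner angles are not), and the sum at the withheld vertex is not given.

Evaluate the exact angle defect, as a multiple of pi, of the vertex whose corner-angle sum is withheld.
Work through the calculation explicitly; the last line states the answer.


V = 4, E = 6, F = 4; chi = V - E + F = 2
Gauss-Bonnet: total defect = 2*pi*chi = 4*pi; visible defects sum to (11/3)*pi

Answer: defect(P2) = pi/3


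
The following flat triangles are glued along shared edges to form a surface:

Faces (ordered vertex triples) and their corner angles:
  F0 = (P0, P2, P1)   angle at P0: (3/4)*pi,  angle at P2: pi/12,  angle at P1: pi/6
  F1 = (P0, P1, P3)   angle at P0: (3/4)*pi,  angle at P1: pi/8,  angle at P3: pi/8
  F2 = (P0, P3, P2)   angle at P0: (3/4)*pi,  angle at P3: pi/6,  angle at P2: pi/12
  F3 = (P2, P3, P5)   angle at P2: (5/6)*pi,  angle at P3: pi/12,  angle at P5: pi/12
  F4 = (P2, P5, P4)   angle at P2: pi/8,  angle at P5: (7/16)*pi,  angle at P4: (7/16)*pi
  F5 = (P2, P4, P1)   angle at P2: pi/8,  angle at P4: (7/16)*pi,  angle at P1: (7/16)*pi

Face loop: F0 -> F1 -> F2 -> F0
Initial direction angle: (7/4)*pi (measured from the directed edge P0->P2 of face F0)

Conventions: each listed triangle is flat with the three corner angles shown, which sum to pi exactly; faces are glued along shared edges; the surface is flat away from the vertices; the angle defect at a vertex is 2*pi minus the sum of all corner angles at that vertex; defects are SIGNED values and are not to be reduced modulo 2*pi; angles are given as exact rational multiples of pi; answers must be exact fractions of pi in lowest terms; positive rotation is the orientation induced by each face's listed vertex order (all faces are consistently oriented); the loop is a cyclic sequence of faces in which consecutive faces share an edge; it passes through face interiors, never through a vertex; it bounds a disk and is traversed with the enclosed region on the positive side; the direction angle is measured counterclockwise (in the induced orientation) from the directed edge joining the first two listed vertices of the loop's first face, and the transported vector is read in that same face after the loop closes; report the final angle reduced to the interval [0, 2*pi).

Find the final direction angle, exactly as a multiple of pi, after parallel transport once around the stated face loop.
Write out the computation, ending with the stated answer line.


enclosed vertex P0: corner angles sum to (9/4)*pi, defect = 2*pi - (9/4)*pi = -pi/4
summing the enclosed defects onto the initial angle, mod 2*pi in the induced orientation:
final angle = (7/4)*pi - pi/4 = (3/2)*pi (mod 2*pi)

Answer: final direction angle = (3/2)*pi


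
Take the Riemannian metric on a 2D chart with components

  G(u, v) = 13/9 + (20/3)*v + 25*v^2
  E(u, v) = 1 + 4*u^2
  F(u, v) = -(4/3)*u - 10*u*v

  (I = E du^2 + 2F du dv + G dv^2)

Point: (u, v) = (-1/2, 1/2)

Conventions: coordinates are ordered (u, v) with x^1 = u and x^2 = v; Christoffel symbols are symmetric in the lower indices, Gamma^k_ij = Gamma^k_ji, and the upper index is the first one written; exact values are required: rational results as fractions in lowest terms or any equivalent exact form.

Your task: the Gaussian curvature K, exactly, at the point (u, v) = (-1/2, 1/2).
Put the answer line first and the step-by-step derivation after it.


Answer: K = -12960/187489

E = 2, F = 19/6, G = 397/36, EG - F^2 = 433/36 at the point
E_u = -4, E_v = 0, F_u = -19/3, F_v = 5, G_u = 0, G_v = 95/3
E_vv = 0, F_uv = -10, G_uu = 0
K follows from Brioschi's formula, (det M1 - det M2)/(EG - F^2)^2.
M1 = [[-E_vv/2 + F_uv - G_uu/2, E_u/2, F_u - E_v/2], [F_v - G_u/2, E, F], [G_v/2, F, G]] = [[-10, -2, -19/3], [5, 2, 19/6], [95/6, 19/6, 397/36]]; det M1 = -10
M2 = [[0, E_v/2, G_u/2], [E_v/2, E, F], [G_u/2, F, G]] = [[0, 0, 0], [0, 2, 19/6], [0, 19/6, 397/36]]; det M2 = 0
det M1 - det M2 = -10; K = -10 / (433/36)^2 = -12960/187489


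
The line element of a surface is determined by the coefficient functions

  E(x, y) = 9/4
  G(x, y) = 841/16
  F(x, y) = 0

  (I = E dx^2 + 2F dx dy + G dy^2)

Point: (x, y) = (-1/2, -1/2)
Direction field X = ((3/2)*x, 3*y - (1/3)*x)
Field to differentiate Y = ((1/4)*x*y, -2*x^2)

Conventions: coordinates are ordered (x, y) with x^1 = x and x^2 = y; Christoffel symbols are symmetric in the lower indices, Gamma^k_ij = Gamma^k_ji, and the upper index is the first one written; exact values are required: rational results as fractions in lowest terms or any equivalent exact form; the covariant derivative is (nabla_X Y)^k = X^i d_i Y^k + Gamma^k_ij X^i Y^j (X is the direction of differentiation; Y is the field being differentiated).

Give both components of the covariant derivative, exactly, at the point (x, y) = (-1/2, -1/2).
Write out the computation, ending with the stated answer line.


E = 9/4, F = 0, G = 841/16 at the point
E_x = 0, E_y = 0, F_x = 0, F_y = 0, G_x = 0, G_y = 0
EG - F^2 = 7569/64;  g^inv = (64/7569) * [[841/16, 0], [0, 9/4]]
first-kind symbols [ij,l] = (1/2)(d_i g_jl + d_j g_il - d_l g_ij): [xx,x] = E_x/2 = 0, [xx,y] = F_x - E_y/2 = 0, [xy,x] = E_y/2 = 0, [xy,y] = G_x/2 = 0, [yy,x] = F_y - G_x/2 = 0, [yy,y] = G_y/2 = 0
Gamma^x_ij = (G*[ij,x] - F*[ij,y])/(EG - F^2), Gamma^y_ij = (E*[ij,y] - F*[ij,x])/(EG - F^2)
Gamma_xxx = 0, Gamma_xxy = 0, Gamma_xyy = 0, Gamma_yxx = 0, Gamma_yxy = 0, Gamma_yyy = 0
X = (-3/4, -4/3), Y = (1/16, -1/2) at the point

Answer: (nabla_X Y)^x = 25/96, (nabla_X Y)^y = -3/2


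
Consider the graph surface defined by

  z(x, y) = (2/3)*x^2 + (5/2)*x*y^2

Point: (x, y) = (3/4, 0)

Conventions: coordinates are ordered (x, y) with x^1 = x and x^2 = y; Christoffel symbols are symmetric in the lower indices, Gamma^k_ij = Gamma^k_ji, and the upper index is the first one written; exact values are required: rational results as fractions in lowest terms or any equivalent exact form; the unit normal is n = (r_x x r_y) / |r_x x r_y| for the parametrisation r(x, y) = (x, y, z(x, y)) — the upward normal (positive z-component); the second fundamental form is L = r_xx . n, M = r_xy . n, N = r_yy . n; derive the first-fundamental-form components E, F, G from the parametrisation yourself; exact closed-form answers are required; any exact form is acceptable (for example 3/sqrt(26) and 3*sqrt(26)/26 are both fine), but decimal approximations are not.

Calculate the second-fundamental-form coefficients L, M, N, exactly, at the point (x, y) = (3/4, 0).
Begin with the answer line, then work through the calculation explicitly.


Answer: L = 2*sqrt(2)/3, M = 0, N = 15*sqrt(2)/8

z_x = 1, z_y = 0, z_xx = 4/3, z_xy = 0, z_yy = 15/4
E = 2, F = 0, G = 1; answer radicand W^2 = 2
unnormalised second-form numerators: l = 4/3, m = 0, n = 15/4; L = l/sqrt(2), and similarly M = m/sqrt(W^2), N = n/sqrt(W^2)


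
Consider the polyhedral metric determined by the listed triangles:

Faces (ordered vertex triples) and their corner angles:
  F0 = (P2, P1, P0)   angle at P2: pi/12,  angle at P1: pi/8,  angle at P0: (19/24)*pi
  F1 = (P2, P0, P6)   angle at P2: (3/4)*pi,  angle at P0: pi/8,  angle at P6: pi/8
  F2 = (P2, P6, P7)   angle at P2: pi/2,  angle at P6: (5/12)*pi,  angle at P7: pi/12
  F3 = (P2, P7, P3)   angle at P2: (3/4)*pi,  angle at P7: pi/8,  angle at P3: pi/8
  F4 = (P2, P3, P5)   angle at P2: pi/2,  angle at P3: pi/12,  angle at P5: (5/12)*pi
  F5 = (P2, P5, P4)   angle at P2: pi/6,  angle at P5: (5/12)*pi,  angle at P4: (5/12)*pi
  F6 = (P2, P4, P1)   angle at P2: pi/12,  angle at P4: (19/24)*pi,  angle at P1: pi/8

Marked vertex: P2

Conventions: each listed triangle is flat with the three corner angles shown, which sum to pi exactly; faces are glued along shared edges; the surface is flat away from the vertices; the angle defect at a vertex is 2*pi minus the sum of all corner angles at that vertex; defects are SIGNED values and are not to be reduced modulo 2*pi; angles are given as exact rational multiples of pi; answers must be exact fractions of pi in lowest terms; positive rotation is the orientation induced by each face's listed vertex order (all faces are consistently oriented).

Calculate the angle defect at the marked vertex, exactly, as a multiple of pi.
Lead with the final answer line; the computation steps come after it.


Answer: defect(P2) = (-5/6)*pi

Sum of corner angles at P2: (17/6)*pi
defect = 2*pi - (17/6)*pi


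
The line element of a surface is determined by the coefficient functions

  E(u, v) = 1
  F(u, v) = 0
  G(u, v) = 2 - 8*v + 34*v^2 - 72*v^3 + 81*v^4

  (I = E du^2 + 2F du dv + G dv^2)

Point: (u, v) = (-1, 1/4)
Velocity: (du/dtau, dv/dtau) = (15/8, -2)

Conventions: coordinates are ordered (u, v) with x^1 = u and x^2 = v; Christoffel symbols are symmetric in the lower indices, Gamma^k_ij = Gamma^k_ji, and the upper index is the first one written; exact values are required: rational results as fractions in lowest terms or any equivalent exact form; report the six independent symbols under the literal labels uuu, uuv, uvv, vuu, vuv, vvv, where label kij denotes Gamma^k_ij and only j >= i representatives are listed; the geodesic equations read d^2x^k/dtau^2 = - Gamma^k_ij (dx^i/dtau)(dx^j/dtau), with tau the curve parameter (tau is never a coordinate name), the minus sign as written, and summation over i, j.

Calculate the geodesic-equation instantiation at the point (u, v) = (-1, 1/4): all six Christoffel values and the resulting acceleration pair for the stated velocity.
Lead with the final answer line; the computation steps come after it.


Answer: Gamma_uuu = 0, Gamma_uuv = 0, Gamma_uvv = 0, Gamma_vuu = 0, Gamma_vuv = 0, Gamma_vvv = 72/337; accelerations (d^2u/dtau^2, d^2v/dtau^2) = (0, -288/337)

E = 1, F = 0, G = 337/256 at the point
E_u = 0, E_v = 0, F_u = 0, F_v = 0, G_u = 0, G_v = 9/16
EG - F^2 = 337/256;  g^inv = (256/337) * [[337/256, 0], [0, 1]]
first-kind symbols [ij,l] = (1/2)(d_i g_jl + d_j g_il - d_l g_ij): [uu,u] = E_u/2 = 0, [uu,v] = F_u - E_v/2 = 0, [uv,u] = E_v/2 = 0, [uv,v] = G_u/2 = 0, [vv,u] = F_v - G_u/2 = 0, [vv,v] = G_v/2 = 9/32
Gamma^u_ij = (G*[ij,u] - F*[ij,v])/(EG - F^2), Gamma^v_ij = (E*[ij,v] - F*[ij,u])/(EG - F^2)
Gamma_uuu = 0, Gamma_uuv = 0, Gamma_uvv = 0, Gamma_vuu = 0, Gamma_vuv = 0, Gamma_vvv = 72/337
d^2u/dtau^2 = -(Gamma_uuu*(15/8)^2 + 2*Gamma_uuv*(15/8)*(-2) + Gamma_uvv*(-2)^2) = 0
d^2v/dtau^2 = -(Gamma_vuu*(15/8)^2 + 2*Gamma_vuv*(15/8)*(-2) + Gamma_vvv*(-2)^2) = -288/337


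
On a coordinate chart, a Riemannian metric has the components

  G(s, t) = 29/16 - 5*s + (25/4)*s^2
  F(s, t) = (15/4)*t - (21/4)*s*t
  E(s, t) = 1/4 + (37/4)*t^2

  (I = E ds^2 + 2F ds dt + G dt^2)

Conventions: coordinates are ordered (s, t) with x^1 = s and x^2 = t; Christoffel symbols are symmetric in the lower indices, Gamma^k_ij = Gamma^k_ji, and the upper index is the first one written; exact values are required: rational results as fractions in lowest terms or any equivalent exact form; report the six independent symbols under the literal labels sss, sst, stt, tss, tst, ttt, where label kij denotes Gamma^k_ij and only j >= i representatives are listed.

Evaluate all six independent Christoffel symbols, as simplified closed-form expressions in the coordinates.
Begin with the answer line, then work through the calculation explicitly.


Answer: Gamma_sss = (-4872*s*t^2 + 3480*t^2)/(1936*s^2*t^2 + 100*s^2 - 440*s*t^2 - 80*s + 173*t^2 + 29), Gamma_sst = (5800*s^2*t - 5300*s*t + 1673*t)/(1936*s^2*t^2 + 100*s^2 - 440*s*t^2 - 80*s + 173*t^2 + 29), Gamma_stt = (-4600*s^3 + 6180*s^2 - 3334*s + 725)/(1936*s^2*t^2 + 100*s^2 - 440*s*t^2 - 80*s + 173*t^2 + 29), Gamma_tss = (-8584*t^3 - 232*t)/(1936*s^2*t^2 + 100*s^2 - 440*s*t^2 - 80*s + 173*t^2 + 29), Gamma_tst = (6808*s*t^2 + 100*s - 3700*t^2 - 40)/(1936*s^2*t^2 + 100*s^2 - 440*s*t^2 - 80*s + 173*t^2 + 29), Gamma_ttt = (-3864*s^2*t + 4860*s*t - 1500*t)/(1936*s^2*t^2 + 100*s^2 - 440*s*t^2 - 80*s + 173*t^2 + 29)

E = 1/4 + (37/4)*t^2; F = (15/4)*t - (21/4)*s*t; G = 29/16 - 5*s + (25/4)*s^2
Gamma^k_ij = (1/2) g^{kl} (d_i g_jl + d_j g_il - d_l g_ij), with g^inv = (1/(EG-F^2)) [[G, -F], [-F, E]]
first partials: E_s = 0, E_t = (37/2)*t, F_s = -(21/4)*t, F_t = 15/4 - (21/4)*s, G_s = -5 + (25/2)*s, G_t = 0
D = EG - F^2 = 29/64 - (5/4)*s + (173/64)*t^2 + (25/16)*s^2 - (55/8)*s*t^2 + (121/4)*s^2*t^2
expanded: Gamma^s_ss = (G E_s - 2F F_s + F E_t)/(2D), Gamma^s_st = (G E_t - F G_s)/(2D), Gamma^s_tt = (2G F_t - G G_s - F G_t)/(2D), Gamma^t_ss = (2E F_s - E E_t - F E_s)/(2D), Gamma^t_st = (E G_s - F E_t)/(2D), Gamma^t_tt = (E G_t - 2F F_t + F G_s)/(2D); substitute and cancel common factors


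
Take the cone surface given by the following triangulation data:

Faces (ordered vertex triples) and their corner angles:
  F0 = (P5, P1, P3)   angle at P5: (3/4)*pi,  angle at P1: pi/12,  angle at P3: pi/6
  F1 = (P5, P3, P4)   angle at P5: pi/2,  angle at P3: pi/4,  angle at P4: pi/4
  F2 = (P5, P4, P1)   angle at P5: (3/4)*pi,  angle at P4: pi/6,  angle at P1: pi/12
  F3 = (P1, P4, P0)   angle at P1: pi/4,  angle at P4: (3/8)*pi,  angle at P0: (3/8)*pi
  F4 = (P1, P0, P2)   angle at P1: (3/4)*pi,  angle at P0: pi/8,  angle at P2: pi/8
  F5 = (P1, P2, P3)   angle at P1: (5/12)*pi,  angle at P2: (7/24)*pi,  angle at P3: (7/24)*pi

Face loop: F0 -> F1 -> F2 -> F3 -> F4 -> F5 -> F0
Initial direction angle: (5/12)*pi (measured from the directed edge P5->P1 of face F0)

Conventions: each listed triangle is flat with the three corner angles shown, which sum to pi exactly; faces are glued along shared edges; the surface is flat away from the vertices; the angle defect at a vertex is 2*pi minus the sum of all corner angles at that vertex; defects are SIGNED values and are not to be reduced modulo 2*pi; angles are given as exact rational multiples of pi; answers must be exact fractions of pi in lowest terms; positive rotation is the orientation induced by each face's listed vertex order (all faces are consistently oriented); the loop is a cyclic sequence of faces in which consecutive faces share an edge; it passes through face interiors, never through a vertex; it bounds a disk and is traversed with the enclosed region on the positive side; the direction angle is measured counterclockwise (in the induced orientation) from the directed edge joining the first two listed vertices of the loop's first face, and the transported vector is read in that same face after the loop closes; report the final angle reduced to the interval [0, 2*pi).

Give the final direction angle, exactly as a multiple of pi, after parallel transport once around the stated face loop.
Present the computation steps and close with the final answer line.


enclosed vertex P1: corner angles sum to (19/12)*pi, defect = 2*pi - (19/12)*pi = (5/12)*pi
enclosed vertex P5: corner angles sum to 2*pi, defect = 2*pi - 2*pi = 0
the final direction is the initial angle plus the enclosed defects, taken mod 2*pi in the induced orientation
final angle = (5/12)*pi + (5/12)*pi = (5/6)*pi (mod 2*pi)

Answer: final direction angle = (5/6)*pi


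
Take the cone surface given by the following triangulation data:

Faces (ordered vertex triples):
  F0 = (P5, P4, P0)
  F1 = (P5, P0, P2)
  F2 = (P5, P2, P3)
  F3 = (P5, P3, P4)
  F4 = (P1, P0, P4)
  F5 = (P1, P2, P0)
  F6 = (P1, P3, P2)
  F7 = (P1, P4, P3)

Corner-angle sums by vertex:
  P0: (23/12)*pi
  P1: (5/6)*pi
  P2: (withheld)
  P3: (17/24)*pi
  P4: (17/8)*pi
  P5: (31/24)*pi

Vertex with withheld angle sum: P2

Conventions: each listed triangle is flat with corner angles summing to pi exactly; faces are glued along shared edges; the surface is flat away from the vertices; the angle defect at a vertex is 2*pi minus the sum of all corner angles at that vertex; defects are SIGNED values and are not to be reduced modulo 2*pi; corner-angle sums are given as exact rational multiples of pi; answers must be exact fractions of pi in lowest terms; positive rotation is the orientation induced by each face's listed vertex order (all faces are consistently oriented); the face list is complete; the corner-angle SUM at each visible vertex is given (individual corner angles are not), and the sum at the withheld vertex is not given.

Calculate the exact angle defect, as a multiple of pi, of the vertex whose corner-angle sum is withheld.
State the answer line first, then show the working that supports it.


Answer: defect(P2) = (7/8)*pi

V = 6, E = 12, F = 8; chi = V - E + F = 2
Gauss-Bonnet: total defect = 2*pi*chi = 4*pi; visible defects sum to (25/8)*pi


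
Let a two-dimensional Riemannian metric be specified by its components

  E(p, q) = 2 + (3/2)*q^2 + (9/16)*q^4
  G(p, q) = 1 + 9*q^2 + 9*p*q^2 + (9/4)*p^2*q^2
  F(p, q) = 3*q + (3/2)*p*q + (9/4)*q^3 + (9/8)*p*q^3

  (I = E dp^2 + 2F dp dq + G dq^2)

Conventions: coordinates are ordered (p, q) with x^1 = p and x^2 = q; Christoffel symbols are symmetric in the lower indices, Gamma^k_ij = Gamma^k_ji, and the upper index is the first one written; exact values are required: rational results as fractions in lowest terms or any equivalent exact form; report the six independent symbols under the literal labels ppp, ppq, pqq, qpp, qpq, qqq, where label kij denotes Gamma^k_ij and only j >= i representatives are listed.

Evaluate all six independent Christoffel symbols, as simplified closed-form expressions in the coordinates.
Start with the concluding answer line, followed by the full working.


Answer: Gamma_ppp = 0, Gamma_ppq = (18*q^3 + 24*q)/(36*p^2*q^2 + 144*p*q^2 + 9*q^4 + 168*q^2 + 32), Gamma_pqq = (18*p*q^2 + 24*p + 36*q^2 + 48)/(36*p^2*q^2 + 144*p*q^2 + 9*q^4 + 168*q^2 + 32), Gamma_qpp = 0, Gamma_qpq = (36*p*q^2 + 72*q^2)/(36*p^2*q^2 + 144*p*q^2 + 9*q^4 + 168*q^2 + 32), Gamma_qqq = (36*p^2*q + 144*p*q + 144*q)/(36*p^2*q^2 + 144*p*q^2 + 9*q^4 + 168*q^2 + 32)

E = 2 + (3/2)*q^2 + (9/16)*q^4; F = 3*q + (3/2)*p*q + (9/4)*q^3 + (9/8)*p*q^3; G = 1 + 9*q^2 + 9*p*q^2 + (9/4)*p^2*q^2
Gamma^k_ij = (1/2) g^{kl} (d_i g_jl + d_j g_il - d_l g_ij), with g^inv = (1/(EG-F^2)) [[G, -F], [-F, E]]
first partials: E_p = 0, E_q = 3*q + (9/4)*q^3, F_p = (3/2)*q + (9/8)*q^3, F_q = 3 + (3/2)*p + (27/4)*q^2 + (27/8)*p*q^2, G_p = 9*q^2 + (9/2)*p*q^2, G_q = 18*q + 18*p*q + (9/2)*p^2*q
D = EG - F^2 = 2 + (21/2)*q^2 + 9*p*q^2 + (9/16)*q^4 + (9/4)*p^2*q^2
expanded: Gamma^p_pp = (G E_p - 2F F_p + F E_q)/(2D), Gamma^p_pq = (G E_q - F G_p)/(2D), Gamma^p_qq = (2G F_q - G G_p - F G_q)/(2D), Gamma^q_pp = (2E F_p - E E_q - F E_p)/(2D), Gamma^q_pq = (E G_p - F E_q)/(2D), Gamma^q_qq = (E G_q - 2F F_q + F G_p)/(2D); substitute and cancel common factors
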